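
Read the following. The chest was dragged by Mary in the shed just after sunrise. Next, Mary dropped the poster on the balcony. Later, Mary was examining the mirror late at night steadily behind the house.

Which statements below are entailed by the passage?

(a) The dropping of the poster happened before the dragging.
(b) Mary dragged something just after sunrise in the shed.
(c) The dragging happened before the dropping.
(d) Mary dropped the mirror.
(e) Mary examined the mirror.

(b), (c), (e)

(a) Not entailed — the narrative places the dragging before the dropping, not after.
(b) Entailed — generalizing the patient leaves a sub-description the original still satisfies.
(c) Entailed — the narrative places the dragging before the dropping.
(d) Not entailed — Mary dropped the poster, not the mirror; the mirror belongs to the examining event.
(e) Entailed — 'examine' is an activity; 'was examining' entails that some examining happened, so 'examined' holds.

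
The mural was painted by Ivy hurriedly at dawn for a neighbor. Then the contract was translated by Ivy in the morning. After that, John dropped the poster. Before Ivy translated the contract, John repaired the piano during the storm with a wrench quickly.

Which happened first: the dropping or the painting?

the painting

The connectives place the painting before the dropping.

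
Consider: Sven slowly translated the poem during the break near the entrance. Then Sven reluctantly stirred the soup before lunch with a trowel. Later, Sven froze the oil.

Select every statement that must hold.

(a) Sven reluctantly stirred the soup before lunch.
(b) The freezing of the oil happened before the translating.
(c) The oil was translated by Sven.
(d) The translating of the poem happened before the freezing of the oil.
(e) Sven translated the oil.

(a) Entailed — this follows by dropping conjuncts from the stirring event's description.
(b) Not entailed — the narrative places the translating before the freezing, not after.
(c) Not entailed — Sven translated the poem, not the oil; the oil belongs to the freezing event.
(d) Entailed — the narrative places the translating before the freezing.
(e) Not entailed — Sven translated the poem, not the oil; the oil belongs to the freezing event.

(a), (d)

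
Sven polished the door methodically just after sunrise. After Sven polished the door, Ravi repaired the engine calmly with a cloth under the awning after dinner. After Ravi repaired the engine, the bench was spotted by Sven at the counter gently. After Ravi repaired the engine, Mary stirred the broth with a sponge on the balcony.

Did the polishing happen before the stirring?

yes

The narrative orders the polishing before the stirring.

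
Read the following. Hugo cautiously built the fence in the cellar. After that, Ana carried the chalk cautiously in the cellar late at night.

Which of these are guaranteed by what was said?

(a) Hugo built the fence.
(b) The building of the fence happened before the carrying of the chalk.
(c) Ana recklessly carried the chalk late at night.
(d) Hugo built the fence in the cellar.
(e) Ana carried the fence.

(a) Entailed — the original entails any weakening of itself; this just drops 'in the cellar', 'cautiously'.
(b) Entailed — the narrative places the building before the carrying.
(c) Not entailed — 'recklessly' adds a manner not in (and inconsistent with) the original.
(d) Entailed — every conjunct here is already in the original building event.
(e) Not entailed — Ana carried the chalk, not the fence; the fence belongs to the building event.

(a), (b), (d)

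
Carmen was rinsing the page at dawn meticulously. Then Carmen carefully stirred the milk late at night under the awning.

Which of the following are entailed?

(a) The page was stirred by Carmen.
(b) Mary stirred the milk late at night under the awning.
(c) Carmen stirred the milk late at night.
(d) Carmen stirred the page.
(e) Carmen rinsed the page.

(a) Not entailed — Carmen stirred the milk, not the page; the page belongs to the rinsing event.
(b) Not entailed — the passage has Carmen stirring the milk, not Mary.
(c) Entailed — every conjunct here is already in the original stirring event.
(d) Not entailed — Carmen stirred the milk, not the page; the page belongs to the rinsing event.
(e) Entailed — 'rinse' is an activity; 'was rinsing' entails that some rinsing happened, so 'rinsed' holds.

(c), (e)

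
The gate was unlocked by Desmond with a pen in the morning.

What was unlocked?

the gate

'the gate' marks the patient of the unlocking event.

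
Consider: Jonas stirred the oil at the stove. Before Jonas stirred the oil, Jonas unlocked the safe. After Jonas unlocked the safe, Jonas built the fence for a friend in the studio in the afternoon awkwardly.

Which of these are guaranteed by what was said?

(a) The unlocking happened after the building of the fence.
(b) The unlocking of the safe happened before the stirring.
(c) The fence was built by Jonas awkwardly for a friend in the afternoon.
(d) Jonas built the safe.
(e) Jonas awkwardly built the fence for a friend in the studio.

(b), (c), (e)

(a) Not entailed — the narrative places the unlocking before the building, not after.
(b) Entailed — the narrative places the unlocking before the stirring.
(c) Entailed — every conjunct here is already in the original building event.
(d) Not entailed — Jonas built the fence, not the safe; the safe belongs to the unlocking event.
(e) Entailed — every conjunct here is already in the original building event.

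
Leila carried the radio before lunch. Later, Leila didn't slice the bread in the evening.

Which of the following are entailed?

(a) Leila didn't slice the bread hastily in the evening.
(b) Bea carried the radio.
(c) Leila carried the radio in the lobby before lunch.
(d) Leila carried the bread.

(a)

(a) Entailed — under negation, adding a further restriction is entailed: if no such slicing event occurred, none occurred hastily either.
(b) Not entailed — the passage has Leila carrying the radio, not Bea.
(c) Not entailed — 'in the lobby' adds information not in the original event.
(d) Not entailed — Leila carried the radio, not the bread; the bread belongs to the slicing event.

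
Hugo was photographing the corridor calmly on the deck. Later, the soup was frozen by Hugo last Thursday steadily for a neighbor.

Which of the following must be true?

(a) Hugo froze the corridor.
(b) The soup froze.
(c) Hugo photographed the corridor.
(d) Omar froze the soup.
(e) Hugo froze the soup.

(a) Not entailed — Hugo froze the soup, not the corridor; the corridor belongs to the photographing event.
(b) Entailed — 'Hugo froze the soup' is causative; it entails the inchoative 'the soup froze'.
(c) Not entailed — 'was photographing' is progressive on an accomplishment; it does not entail the completed 'photographed'.
(d) Not entailed — the passage has Hugo freezing the soup, not Omar.
(e) Entailed — the original entails any weakening of itself; this just drops 'last Thursday', 'steadily', 'for a neighbor'.

(b), (e)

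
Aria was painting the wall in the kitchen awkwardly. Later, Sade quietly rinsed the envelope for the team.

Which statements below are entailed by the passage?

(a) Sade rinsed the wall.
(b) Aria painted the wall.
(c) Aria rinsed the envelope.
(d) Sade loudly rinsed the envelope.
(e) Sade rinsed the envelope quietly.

(a) Not entailed — Sade rinsed the envelope, not the wall; the wall belongs to the painting event.
(b) Not entailed — 'was painting' is progressive on an accomplishment; it does not entail the completed 'painted'.
(c) Not entailed — the passage has Sade rinsing the envelope, not Aria.
(d) Not entailed — 'loudly' adds a manner not in (and inconsistent with) the original.
(e) Entailed — the original entails any weakening of itself; this just drops 'for the team'.

(e)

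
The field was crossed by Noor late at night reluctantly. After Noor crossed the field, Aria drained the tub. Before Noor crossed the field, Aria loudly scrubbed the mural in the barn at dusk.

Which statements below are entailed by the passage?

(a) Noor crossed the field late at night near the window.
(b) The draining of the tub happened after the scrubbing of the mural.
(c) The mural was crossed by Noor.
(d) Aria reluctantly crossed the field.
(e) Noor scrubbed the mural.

(a) Not entailed — 'near the window' adds information not in the original event.
(b) Entailed — the narrative places the scrubbing before the draining.
(c) Not entailed — Noor crossed the field, not the mural; the mural belongs to the scrubbing event.
(d) Not entailed — the passage has Noor crossing the field, not Aria.
(e) Not entailed — the passage has Aria scrubbing the mural, not Noor.

(b)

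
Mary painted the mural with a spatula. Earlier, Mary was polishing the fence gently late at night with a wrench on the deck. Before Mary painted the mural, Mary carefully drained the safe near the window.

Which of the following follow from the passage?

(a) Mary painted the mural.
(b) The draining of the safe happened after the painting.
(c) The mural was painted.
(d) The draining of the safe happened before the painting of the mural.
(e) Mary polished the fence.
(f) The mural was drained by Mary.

(a), (c), (d), (e)

(a) Entailed — every conjunct here is already in the original painting event.
(b) Not entailed — the narrative places the draining before the painting, not after.
(c) Entailed — the original entails any weakening of itself; this just drops 'with a spatula' and generalizes the agent.
(d) Entailed — the narrative places the draining before the painting.
(e) Entailed — 'polish' is an activity; 'was polishing' entails that some polishing happened, so 'polished' holds.
(f) Not entailed — Mary drained the safe, not the mural; the mural belongs to the painting event.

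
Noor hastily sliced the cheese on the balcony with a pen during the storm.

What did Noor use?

'with a pen' marks the instrument of the slicing event.

a pen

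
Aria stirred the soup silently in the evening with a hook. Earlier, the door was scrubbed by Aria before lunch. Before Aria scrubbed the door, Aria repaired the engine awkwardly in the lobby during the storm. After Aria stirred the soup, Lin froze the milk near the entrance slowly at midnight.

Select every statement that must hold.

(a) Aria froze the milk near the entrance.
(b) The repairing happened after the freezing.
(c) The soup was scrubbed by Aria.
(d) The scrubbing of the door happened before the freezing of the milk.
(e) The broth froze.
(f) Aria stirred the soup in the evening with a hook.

(d), (f)

(a) Not entailed — the passage has Lin freezing the milk, not Aria.
(b) Not entailed — the narrative places the repairing before the freezing, not after.
(c) Not entailed — Aria scrubbed the door, not the soup; the soup belongs to the stirring event.
(d) Entailed — the narrative places the scrubbing before the freezing.
(e) Not entailed — the milk is what froze, not the broth.
(f) Entailed — every conjunct here is already in the original stirring event.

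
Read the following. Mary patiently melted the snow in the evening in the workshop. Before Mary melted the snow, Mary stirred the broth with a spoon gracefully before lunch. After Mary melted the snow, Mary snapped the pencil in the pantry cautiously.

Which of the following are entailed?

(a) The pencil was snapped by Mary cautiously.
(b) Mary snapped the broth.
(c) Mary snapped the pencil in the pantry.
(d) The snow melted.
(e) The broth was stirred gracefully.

(a), (c), (d), (e)

(a) Entailed — the original entails any weakening of itself; this just drops 'in the pantry'.
(b) Not entailed — Mary snapped the pencil, not the broth; the broth belongs to the stirring event.
(c) Entailed — the original entails any weakening of itself; this just drops 'cautiously'.
(d) Entailed — 'Mary melted the snow' is causative; it entails the inchoative 'the snow melted'.
(e) Entailed — every conjunct here is already in the original stirring event.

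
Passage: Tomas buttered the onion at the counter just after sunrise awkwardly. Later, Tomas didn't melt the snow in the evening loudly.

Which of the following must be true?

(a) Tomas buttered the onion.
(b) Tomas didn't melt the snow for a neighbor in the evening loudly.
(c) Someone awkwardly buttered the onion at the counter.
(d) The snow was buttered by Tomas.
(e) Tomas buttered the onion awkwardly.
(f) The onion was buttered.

(a), (b), (c), (e), (f)

(a) Entailed — the original entails any weakening of itself; this just drops 'awkwardly', 'at the counter', 'just after sunrise'.
(b) Entailed — under negation, adding a further restriction is entailed: if no such melting event occurred, none occurred for a neighbor either.
(c) Entailed — dropping 'just after sunrise' and generalizing the agent leaves a sub-description the original still satisfies.
(d) Not entailed — Tomas buttered the onion, not the snow; the snow belongs to the melting event.
(e) Entailed — every conjunct here is already in the original buttering event.
(f) Entailed — dropping 'awkwardly', 'at the counter', 'just after sunrise' and generalizing the agent leaves a sub-description the original still satisfies.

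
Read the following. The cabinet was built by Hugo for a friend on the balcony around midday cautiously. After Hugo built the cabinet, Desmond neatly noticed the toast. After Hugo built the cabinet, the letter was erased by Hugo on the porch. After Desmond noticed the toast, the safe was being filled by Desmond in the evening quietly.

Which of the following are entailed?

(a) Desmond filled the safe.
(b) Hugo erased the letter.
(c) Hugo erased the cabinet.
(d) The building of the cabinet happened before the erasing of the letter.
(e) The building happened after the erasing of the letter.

(b), (d)

(a) Not entailed — 'was filling' is progressive on an accomplishment; it does not entail the completed 'filled'.
(b) Entailed — dropping 'on the porch' leaves a sub-description the original still satisfies.
(c) Not entailed — Hugo erased the letter, not the cabinet; the cabinet belongs to the building event.
(d) Entailed — the narrative places the building before the erasing.
(e) Not entailed — the narrative places the building before the erasing, not after.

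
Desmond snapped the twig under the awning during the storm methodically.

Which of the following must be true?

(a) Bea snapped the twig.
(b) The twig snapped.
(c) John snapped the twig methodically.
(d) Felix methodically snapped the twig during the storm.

(b)

(a) Not entailed — the passage has Desmond snapping the twig, not Bea.
(b) Entailed — 'Desmond snapped the twig' is causative; it entails the inchoative 'the twig snapped'.
(c) Not entailed — the passage has Desmond snapping the twig, not John.
(d) Not entailed — the passage has Desmond snapping the twig, not Felix.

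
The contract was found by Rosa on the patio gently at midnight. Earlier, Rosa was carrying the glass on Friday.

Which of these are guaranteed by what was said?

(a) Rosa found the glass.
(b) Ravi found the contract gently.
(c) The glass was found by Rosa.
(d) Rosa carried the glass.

(a) Not entailed — Rosa found the contract, not the glass; the glass belongs to the carrying event.
(b) Not entailed — the passage has Rosa finding the contract, not Ravi.
(c) Not entailed — Rosa found the contract, not the glass; the glass belongs to the carrying event.
(d) Entailed — 'carry' is an activity; 'was carrying' entails that some carrying happened, so 'carried' holds.

(d)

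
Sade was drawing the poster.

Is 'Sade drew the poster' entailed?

no

'was drawing' is progressive; for an accomplishment like 'draw the poster', it doesn't entail completion.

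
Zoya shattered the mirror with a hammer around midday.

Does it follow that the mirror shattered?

yes

'Zoya shattered the mirror' is the causative; it entails the inchoative 'the mirror shattered'.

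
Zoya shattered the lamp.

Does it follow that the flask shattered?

Nothing is said about any flask; only the lamp is affected.

no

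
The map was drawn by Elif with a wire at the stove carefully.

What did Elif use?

a wire

'with a wire' marks the instrument of the drawing event.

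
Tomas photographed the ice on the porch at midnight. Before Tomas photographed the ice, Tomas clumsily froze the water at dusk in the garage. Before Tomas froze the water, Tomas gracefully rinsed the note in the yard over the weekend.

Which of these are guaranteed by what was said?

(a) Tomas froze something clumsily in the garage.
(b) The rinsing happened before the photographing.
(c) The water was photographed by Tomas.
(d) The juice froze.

(a), (b)

(a) Entailed — this follows by dropping conjuncts from the freezing event's description.
(b) Entailed — the narrative places the rinsing before the photographing.
(c) Not entailed — Tomas photographed the ice, not the water; the water belongs to the freezing event.
(d) Not entailed — the water is what froze, not the juice.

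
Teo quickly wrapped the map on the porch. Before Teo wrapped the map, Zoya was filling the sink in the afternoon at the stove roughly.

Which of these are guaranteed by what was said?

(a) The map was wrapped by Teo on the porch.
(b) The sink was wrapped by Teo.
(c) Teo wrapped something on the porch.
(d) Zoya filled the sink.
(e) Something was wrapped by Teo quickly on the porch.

(a), (c), (e)

(a) Entailed — every conjunct here is already in the original wrapping event.
(b) Not entailed — Teo wrapped the map, not the sink; the sink belongs to the filling event.
(c) Entailed — the original entails any weakening of itself; this just drops 'quickly' and generalizes the patient.
(d) Not entailed — 'was filling' is progressive on an accomplishment; it does not entail the completed 'filled'.
(e) Entailed — the original entails any weakening of itself; this just generalizes the patient.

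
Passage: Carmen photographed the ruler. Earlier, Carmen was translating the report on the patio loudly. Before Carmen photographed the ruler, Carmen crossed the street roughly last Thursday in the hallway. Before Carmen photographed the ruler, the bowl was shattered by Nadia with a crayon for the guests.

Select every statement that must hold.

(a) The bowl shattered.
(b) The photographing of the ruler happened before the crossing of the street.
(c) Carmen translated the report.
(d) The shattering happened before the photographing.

(a) Entailed — 'Nadia shattered the bowl' is causative; it entails the inchoative 'the bowl shattered'.
(b) Not entailed — the narrative places the crossing before the photographing, not after.
(c) Not entailed — 'was translating' is progressive on an accomplishment; it does not entail the completed 'translated'.
(d) Entailed — the narrative places the shattering before the photographing.

(a), (d)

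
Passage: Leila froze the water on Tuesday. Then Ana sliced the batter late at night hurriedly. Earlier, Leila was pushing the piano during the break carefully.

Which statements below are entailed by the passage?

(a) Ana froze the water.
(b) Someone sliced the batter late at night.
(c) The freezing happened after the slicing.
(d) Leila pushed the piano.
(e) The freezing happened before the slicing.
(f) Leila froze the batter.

(b), (d), (e)

(a) Not entailed — the passage has Leila freezing the water, not Ana.
(b) Entailed — this follows by dropping conjuncts from the slicing event's description.
(c) Not entailed — the narrative places the freezing before the slicing, not after.
(d) Entailed — 'push' is an activity; 'was pushing' entails that some pushing happened, so 'pushed' holds.
(e) Entailed — the narrative places the freezing before the slicing.
(f) Not entailed — Leila froze the water, not the batter; the batter belongs to the slicing event.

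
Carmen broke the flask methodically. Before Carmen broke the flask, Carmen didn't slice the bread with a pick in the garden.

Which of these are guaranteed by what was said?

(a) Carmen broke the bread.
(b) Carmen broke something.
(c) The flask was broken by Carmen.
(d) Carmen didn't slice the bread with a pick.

(b), (c)

(a) Not entailed — Carmen broke the flask, not the bread; the bread belongs to the slicing event.
(b) Entailed — every conjunct here is already in the original breaking event.
(c) Entailed — this follows by dropping conjuncts from the breaking event's description.
(d) Not entailed — dropping 'in the garden' under negation is not valid — the original leaves open that Carmen sliced the bread some other way.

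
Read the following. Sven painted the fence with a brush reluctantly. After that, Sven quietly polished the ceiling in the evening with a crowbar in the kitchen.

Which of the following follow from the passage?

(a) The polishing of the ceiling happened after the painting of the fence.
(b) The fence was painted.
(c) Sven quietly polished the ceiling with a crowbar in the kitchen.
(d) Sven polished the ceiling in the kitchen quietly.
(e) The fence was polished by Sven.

(a) Entailed — the narrative places the painting before the polishing.
(b) Entailed — the original entails any weakening of itself; this just drops 'with a brush', 'reluctantly' and generalizes the agent.
(c) Entailed — this follows by dropping conjuncts from the polishing event's description.
(d) Entailed — the original entails any weakening of itself; this just drops 'with a crowbar', 'in the evening'.
(e) Not entailed — Sven polished the ceiling, not the fence; the fence belongs to the painting event.

(a), (b), (c), (d)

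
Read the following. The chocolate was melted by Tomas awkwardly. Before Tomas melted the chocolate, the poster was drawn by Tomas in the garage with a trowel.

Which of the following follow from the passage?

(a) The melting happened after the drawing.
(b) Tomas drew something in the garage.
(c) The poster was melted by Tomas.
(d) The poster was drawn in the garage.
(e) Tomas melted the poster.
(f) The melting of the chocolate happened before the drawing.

(a), (b), (d)

(a) Entailed — the narrative places the drawing before the melting.
(b) Entailed — every conjunct here is already in the original drawing event.
(c) Not entailed — Tomas melted the chocolate, not the poster; the poster belongs to the drawing event.
(d) Entailed — every conjunct here is already in the original drawing event.
(e) Not entailed — Tomas melted the chocolate, not the poster; the poster belongs to the drawing event.
(f) Not entailed — the narrative places the drawing before the melting, not after.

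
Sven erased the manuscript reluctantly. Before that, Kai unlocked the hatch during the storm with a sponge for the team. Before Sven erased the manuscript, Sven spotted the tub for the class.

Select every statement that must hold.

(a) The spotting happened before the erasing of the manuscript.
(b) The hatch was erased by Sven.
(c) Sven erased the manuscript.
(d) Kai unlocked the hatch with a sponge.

(a), (c), (d)

(a) Entailed — the narrative places the spotting before the erasing.
(b) Not entailed — Sven erased the manuscript, not the hatch; the hatch belongs to the unlocking event.
(c) Entailed — the original entails any weakening of itself; this just drops 'reluctantly'.
(d) Entailed — this follows by dropping conjuncts from the unlocking event's description.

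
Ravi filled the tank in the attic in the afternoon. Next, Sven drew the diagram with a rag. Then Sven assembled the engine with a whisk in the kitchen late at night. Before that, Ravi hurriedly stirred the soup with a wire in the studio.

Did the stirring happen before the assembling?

The narrative orders the stirring before the assembling.

yes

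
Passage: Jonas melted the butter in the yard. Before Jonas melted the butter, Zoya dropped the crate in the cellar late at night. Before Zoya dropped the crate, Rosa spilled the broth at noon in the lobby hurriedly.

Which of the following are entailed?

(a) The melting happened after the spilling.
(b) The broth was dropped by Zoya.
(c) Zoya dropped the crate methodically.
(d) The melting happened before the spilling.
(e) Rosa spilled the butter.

(a) Entailed — the narrative places the spilling before the melting.
(b) Not entailed — Zoya dropped the crate, not the broth; the broth belongs to the spilling event.
(c) Not entailed — 'methodically' adds information not in the original event.
(d) Not entailed — the narrative places the spilling before the melting, not after.
(e) Not entailed — Rosa spilled the broth, not the butter; the butter belongs to the melting event.

(a)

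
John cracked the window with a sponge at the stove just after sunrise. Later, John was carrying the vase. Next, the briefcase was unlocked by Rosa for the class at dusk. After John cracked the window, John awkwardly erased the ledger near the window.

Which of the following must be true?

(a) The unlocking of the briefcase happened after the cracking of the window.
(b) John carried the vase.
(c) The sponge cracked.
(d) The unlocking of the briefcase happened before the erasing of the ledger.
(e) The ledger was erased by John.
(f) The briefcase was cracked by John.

(a), (b), (e)

(a) Entailed — the narrative places the cracking before the unlocking.
(b) Entailed — 'carry' is an activity; 'was carrying' entails that some carrying happened, so 'carried' holds.
(c) Not entailed — the window is what cracked, not the sponge.
(d) Not entailed — the narrative doesn't order the unlocking relative to the erasing.
(e) Entailed — every conjunct here is already in the original erasing event.
(f) Not entailed — John cracked the window, not the briefcase; the briefcase belongs to the unlocking event.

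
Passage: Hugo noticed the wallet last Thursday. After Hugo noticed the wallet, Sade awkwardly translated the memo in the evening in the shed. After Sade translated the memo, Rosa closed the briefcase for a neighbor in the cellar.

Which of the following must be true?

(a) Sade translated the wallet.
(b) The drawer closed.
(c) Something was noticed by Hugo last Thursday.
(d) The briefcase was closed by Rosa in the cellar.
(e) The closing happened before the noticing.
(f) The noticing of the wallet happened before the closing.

(a) Not entailed — Sade translated the memo, not the wallet; the wallet belongs to the noticing event.
(b) Not entailed — the briefcase is what closed, not the drawer.
(c) Entailed — generalizing the patient leaves a sub-description the original still satisfies.
(d) Entailed — the original entails any weakening of itself; this just drops 'for a neighbor'.
(e) Not entailed — the narrative places the noticing before the closing, not after.
(f) Entailed — the narrative places the noticing before the closing.

(c), (d), (f)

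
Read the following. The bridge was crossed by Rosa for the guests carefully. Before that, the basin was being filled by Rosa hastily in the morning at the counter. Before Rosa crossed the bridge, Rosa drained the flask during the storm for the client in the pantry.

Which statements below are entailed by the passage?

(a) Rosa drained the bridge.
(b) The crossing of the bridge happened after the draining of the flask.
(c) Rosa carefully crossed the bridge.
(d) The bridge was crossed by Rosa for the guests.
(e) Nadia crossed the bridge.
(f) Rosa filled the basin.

(a) Not entailed — Rosa drained the flask, not the bridge; the bridge belongs to the crossing event.
(b) Entailed — the narrative places the draining before the crossing.
(c) Entailed — every conjunct here is already in the original crossing event.
(d) Entailed — every conjunct here is already in the original crossing event.
(e) Not entailed — the passage has Rosa crossing the bridge, not Nadia.
(f) Not entailed — 'was filling' is progressive on an accomplishment; it does not entail the completed 'filled'.

(b), (c), (d)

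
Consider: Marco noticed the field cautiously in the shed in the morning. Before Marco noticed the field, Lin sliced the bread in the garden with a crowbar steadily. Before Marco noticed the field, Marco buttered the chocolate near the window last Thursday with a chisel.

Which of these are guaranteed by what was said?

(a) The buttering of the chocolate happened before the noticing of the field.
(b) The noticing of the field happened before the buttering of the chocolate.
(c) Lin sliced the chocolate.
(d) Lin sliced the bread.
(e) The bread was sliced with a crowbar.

(a) Entailed — the narrative places the buttering before the noticing.
(b) Not entailed — the narrative places the buttering before the noticing, not after.
(c) Not entailed — Lin sliced the bread, not the chocolate; the chocolate belongs to the buttering event.
(d) Entailed — dropping 'with a crowbar', 'in the garden', 'steadily' leaves a sub-description the original still satisfies.
(e) Entailed — this follows by dropping conjuncts from the slicing event's description.

(a), (d), (e)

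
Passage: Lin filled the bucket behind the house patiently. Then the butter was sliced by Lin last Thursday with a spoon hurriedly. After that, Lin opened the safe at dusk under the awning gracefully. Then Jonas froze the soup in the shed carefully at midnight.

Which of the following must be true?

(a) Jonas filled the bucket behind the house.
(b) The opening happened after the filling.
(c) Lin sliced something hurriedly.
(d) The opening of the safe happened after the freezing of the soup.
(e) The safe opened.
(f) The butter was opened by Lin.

(a) Not entailed — the passage has Lin filling the bucket, not Jonas.
(b) Entailed — the narrative places the filling before the opening.
(c) Entailed — the original entails any weakening of itself; this just drops 'last Thursday', 'with a spoon' and generalizes the patient.
(d) Not entailed — the narrative places the opening before the freezing, not after.
(e) Entailed — 'Lin opened the safe' is causative; it entails the inchoative 'the safe opened'.
(f) Not entailed — Lin opened the safe, not the butter; the butter belongs to the slicing event.

(b), (c), (e)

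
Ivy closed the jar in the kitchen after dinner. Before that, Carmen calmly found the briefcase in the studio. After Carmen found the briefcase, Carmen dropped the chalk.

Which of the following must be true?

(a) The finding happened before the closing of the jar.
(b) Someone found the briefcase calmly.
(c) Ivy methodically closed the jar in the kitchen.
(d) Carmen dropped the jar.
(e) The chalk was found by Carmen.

(a) Entailed — the narrative places the finding before the closing.
(b) Entailed — dropping 'in the studio' and generalizing the agent leaves a sub-description the original still satisfies.
(c) Not entailed — 'methodically' adds information not in the original event.
(d) Not entailed — Carmen dropped the chalk, not the jar; the jar belongs to the closing event.
(e) Not entailed — Carmen found the briefcase, not the chalk; the chalk belongs to the dropping event.

(a), (b)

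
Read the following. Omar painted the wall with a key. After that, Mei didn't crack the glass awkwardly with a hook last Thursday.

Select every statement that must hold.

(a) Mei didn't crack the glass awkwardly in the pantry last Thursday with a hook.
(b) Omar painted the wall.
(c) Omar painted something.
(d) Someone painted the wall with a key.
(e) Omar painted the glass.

(a), (b), (c), (d)

(a) Entailed — under negation, adding a further restriction is entailed: if no such cracking event occurred, none occurred in the pantry either.
(b) Entailed — every conjunct here is already in the original painting event.
(c) Entailed — every conjunct here is already in the original painting event.
(d) Entailed — every conjunct here is already in the original painting event.
(e) Not entailed — Omar painted the wall, not the glass; the glass belongs to the cracking event.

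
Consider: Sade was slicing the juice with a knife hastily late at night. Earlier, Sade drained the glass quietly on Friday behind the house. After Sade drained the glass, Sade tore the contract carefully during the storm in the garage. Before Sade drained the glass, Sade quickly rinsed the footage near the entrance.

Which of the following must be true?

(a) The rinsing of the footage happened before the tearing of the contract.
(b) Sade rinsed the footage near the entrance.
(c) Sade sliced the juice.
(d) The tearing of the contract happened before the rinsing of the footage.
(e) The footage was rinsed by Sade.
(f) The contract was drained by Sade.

(a) Entailed — the narrative places the rinsing before the tearing.
(b) Entailed — dropping 'quickly' leaves a sub-description the original still satisfies.
(c) Not entailed — 'was slicing' is progressive on an accomplishment; it does not entail the completed 'sliced'.
(d) Not entailed — the narrative places the rinsing before the tearing, not after.
(e) Entailed — dropping 'quickly', 'near the entrance' leaves a sub-description the original still satisfies.
(f) Not entailed — Sade drained the glass, not the contract; the contract belongs to the tearing event.

(a), (b), (e)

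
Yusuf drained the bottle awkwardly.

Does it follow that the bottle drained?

'Yusuf drained the bottle' is the causative; it entails the inchoative 'the bottle drained'.

yes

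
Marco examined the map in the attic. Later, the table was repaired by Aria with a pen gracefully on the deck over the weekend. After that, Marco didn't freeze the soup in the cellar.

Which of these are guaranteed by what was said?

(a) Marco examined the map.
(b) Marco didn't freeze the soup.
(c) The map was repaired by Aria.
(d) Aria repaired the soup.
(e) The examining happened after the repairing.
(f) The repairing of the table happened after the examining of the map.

(a) Entailed — dropping 'in the attic' leaves a sub-description the original still satisfies.
(b) Not entailed — dropping 'in the cellar' under negation is not valid — the original leaves open that Marco froze the soup some other way.
(c) Not entailed — Aria repaired the table, not the map; the map belongs to the examining event.
(d) Not entailed — Aria repaired the table, not the soup; the soup belongs to the freezing event.
(e) Not entailed — the narrative places the examining before the repairing, not after.
(f) Entailed — the narrative places the examining before the repairing.

(a), (f)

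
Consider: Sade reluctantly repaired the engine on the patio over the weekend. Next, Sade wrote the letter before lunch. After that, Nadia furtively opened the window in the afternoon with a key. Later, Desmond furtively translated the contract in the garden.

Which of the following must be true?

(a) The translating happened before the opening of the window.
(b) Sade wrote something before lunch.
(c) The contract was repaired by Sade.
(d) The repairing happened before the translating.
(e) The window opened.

(a) Not entailed — the narrative places the opening before the translating, not after.
(b) Entailed — every conjunct here is already in the original writing event.
(c) Not entailed — Sade repaired the engine, not the contract; the contract belongs to the translating event.
(d) Entailed — the narrative places the repairing before the translating.
(e) Entailed — 'Nadia opened the window' is causative; it entails the inchoative 'the window opened'.

(b), (d), (e)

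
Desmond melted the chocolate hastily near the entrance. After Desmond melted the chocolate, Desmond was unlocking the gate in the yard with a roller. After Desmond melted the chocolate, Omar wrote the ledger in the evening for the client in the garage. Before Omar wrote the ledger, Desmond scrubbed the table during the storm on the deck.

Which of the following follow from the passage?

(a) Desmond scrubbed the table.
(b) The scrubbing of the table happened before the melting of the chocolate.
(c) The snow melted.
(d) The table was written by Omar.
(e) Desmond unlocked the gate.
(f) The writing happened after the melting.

(a), (f)

(a) Entailed — every conjunct here is already in the original scrubbing event.
(b) Not entailed — the narrative doesn't order the scrubbing relative to the melting.
(c) Not entailed — the chocolate is what melted, not the snow.
(d) Not entailed — Omar wrote the ledger, not the table; the table belongs to the scrubbing event.
(e) Not entailed — 'was unlocking' is progressive on an accomplishment; it does not entail the completed 'unlocked'.
(f) Entailed — the narrative places the melting before the writing.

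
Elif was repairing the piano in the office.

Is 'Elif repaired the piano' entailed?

no

'was repairing' is progressive; for an accomplishment like 'repair the piano', it doesn't entail completion.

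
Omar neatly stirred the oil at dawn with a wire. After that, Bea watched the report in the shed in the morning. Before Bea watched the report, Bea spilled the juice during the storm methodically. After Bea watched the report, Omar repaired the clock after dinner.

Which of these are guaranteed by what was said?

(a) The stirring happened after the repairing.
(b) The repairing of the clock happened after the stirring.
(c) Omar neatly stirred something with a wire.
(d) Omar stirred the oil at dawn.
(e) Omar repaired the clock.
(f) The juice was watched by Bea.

(b), (c), (d), (e)

(a) Not entailed — the narrative places the stirring before the repairing, not after.
(b) Entailed — the narrative places the stirring before the repairing.
(c) Entailed — this follows by dropping conjuncts from the stirring event's description.
(d) Entailed — this follows by dropping conjuncts from the stirring event's description.
(e) Entailed — dropping 'after dinner' leaves a sub-description the original still satisfies.
(f) Not entailed — Bea watched the report, not the juice; the juice belongs to the spilling event.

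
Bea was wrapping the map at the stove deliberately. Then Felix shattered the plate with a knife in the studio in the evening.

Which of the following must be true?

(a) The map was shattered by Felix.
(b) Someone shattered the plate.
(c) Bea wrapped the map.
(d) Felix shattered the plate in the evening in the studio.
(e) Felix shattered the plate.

(b), (d), (e)

(a) Not entailed — Felix shattered the plate, not the map; the map belongs to the wrapping event.
(b) Entailed — every conjunct here is already in the original shattering event.
(c) Not entailed — 'was wrapping' is progressive on an accomplishment; it does not entail the completed 'wrapped'.
(d) Entailed — every conjunct here is already in the original shattering event.
(e) Entailed — every conjunct here is already in the original shattering event.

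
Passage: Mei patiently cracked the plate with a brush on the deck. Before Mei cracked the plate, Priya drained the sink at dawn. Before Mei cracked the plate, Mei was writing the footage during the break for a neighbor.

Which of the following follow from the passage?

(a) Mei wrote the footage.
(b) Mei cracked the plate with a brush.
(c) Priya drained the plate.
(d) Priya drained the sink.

(a) Not entailed — 'was writing' is progressive on an accomplishment; it does not entail the completed 'wrote'.
(b) Entailed — every conjunct here is already in the original cracking event.
(c) Not entailed — Priya drained the sink, not the plate; the plate belongs to the cracking event.
(d) Entailed — every conjunct here is already in the original draining event.

(b), (d)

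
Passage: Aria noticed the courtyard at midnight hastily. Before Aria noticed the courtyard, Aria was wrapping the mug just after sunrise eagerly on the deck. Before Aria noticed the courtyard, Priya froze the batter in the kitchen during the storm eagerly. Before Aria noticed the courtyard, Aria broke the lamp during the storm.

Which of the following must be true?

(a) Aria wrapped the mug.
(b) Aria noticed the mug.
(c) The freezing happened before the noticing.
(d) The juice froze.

(a) Not entailed — 'was wrapping' is progressive on an accomplishment; it does not entail the completed 'wrapped'.
(b) Not entailed — Aria noticed the courtyard, not the mug; the mug belongs to the wrapping event.
(c) Entailed — the narrative places the freezing before the noticing.
(d) Not entailed — the batter is what froze, not the juice.

(c)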